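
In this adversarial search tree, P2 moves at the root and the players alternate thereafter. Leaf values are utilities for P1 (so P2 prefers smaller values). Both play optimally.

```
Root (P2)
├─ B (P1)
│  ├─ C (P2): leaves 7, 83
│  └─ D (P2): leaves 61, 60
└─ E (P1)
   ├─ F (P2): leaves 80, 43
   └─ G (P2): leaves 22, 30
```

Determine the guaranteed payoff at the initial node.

C (P2): min(7, 83) = 7
D (P2): min(61, 60) = 60
B (P1): max(7, 60) = 60
F (P2): min(80, 43) = 43
G (P2): min(22, 30) = 22
E (P1): max(43, 22) = 43
Root (P2): min(60, 43) = 43

43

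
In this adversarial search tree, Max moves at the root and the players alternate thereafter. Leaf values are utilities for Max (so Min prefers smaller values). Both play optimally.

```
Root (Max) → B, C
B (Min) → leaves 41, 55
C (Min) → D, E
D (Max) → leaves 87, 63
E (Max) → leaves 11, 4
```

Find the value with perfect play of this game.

B (Min): min(41, 55) = 41
D (Max): max(87, 63) = 87
E (Max): max(11, 4) = 11
C (Min): min(87, 11) = 11
Root (Max): max(41, 11) = 41

41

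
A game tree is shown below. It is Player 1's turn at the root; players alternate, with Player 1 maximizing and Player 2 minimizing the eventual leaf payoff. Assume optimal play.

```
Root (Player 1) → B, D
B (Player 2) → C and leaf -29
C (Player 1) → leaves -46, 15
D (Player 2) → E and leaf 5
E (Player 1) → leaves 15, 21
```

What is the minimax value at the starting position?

C (Player 1): max(-46, 15) = 15
B (Player 2): min(15, -29) = -29
E (Player 1): max(15, 21) = 21
D (Player 2): min(21, 5) = 5
Root (Player 1): max(-29, 5) = 5

5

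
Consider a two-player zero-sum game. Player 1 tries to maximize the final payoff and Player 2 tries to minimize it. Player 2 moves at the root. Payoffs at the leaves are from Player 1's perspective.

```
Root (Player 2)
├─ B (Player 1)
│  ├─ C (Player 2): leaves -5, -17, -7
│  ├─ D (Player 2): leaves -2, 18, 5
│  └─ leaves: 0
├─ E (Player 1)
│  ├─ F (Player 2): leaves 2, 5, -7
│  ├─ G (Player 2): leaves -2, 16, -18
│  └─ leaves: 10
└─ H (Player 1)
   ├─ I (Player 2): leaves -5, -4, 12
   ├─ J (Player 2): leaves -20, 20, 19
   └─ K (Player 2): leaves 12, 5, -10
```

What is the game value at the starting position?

-5

C (Player 2): min(-5, -17, -7) = -17
D (Player 2): min(-2, 18, 5) = -2
B (Player 1): max(-17, -2, 0) = 0
F (Player 2): min(2, 5, -7) = -7
G (Player 2): min(-2, 16, -18) = -18
E (Player 1): max(-7, -18, 10) = 10
I (Player 2): min(-5, -4, 12) = -5
J (Player 2): min(-20, 20, 19) = -20
K (Player 2): min(12, 5, -10) = -10
H (Player 1): max(-5, -20, -10) = -5
Root (Player 2): min(0, 10, -5) = -5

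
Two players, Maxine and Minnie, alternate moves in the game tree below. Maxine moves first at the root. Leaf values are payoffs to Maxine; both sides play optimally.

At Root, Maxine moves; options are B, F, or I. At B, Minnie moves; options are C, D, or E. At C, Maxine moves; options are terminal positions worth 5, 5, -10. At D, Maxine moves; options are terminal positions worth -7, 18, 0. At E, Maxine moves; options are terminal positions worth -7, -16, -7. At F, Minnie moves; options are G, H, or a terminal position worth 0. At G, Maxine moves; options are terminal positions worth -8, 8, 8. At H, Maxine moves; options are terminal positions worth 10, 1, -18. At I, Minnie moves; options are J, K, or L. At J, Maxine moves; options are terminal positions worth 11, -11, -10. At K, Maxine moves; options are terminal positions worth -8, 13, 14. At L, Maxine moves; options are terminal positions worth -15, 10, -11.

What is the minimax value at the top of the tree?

10

C (Maxine): max(5, 5, -10) = 5
D (Maxine): max(-7, 18, 0) = 18
E (Maxine): max(-7, -16, -7) = -7
B (Minnie): min(5, 18, -7) = -7
G (Maxine): max(-8, 8, 8) = 8
H (Maxine): max(10, 1, -18) = 10
F (Minnie): min(8, 10, 0) = 0
J (Maxine): max(11, -11, -10) = 11
K (Maxine): max(-8, 13, 14) = 14
L (Maxine): max(-15, 10, -11) = 10
I (Minnie): min(11, 14, 10) = 10
Root (Maxine): max(-7, 0, 10) = 10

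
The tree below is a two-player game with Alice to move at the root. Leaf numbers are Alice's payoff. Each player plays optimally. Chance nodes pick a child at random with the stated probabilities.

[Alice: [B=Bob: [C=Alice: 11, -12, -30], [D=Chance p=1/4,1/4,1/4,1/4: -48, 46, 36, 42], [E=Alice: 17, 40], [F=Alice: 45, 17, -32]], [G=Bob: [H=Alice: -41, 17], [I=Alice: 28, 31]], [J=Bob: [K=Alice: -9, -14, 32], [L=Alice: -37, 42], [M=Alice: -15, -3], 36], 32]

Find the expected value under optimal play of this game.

C (Alice): max(11, -12, -30) = 11
D (Chance): 1/4·-48 + 1/4·46 + 1/4·36 + 1/4·42 = 19
E (Alice): max(17, 40) = 40
F (Alice): max(45, 17, -32) = 45
B (Bob): min(11, 19, 40, 45) = 11
H (Alice): max(-41, 17) = 17
I (Alice): max(28, 31) = 31
G (Bob): min(17, 31) = 17
K (Alice): max(-9, -14, 32) = 32
L (Alice): max(-37, 42) = 42
M (Alice): max(-15, -3) = -3
J (Bob): min(32, 42, -3, 36) = -3
Root (Alice): max(11, 17, -3, 32) = 32

32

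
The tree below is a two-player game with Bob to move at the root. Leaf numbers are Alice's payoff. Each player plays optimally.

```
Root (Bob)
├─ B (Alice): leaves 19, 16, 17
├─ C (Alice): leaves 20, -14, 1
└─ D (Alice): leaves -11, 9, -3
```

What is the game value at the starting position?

B (Alice): max(19, 16, 17) = 19
C (Alice): max(20, -14, 1) = 20
D (Alice): max(-11, 9, -3) = 9
Root (Bob): min(19, 20, 9) = 9

9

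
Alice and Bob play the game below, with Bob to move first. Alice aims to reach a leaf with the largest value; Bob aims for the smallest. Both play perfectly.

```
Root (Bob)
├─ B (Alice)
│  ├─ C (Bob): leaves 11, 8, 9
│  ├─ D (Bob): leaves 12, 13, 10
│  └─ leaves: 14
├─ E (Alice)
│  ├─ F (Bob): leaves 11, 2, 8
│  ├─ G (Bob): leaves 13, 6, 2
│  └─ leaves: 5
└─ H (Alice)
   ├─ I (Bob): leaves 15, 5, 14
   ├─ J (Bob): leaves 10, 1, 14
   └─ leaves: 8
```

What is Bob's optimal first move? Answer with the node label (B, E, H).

E

C (Bob): min(11, 8, 9) = 8
D (Bob): min(12, 13, 10) = 10
B (Alice): max(8, 10, 14) = 14
F (Bob): min(11, 2, 8) = 2
G (Bob): min(13, 6, 2) = 2
E (Alice): max(2, 2, 5) = 5
I (Bob): min(15, 5, 14) = 5
J (Bob): min(10, 1, 14) = 1
H (Alice): max(5, 1, 8) = 8
Root (Bob): min(14, 5, 8) = 5
Bob picks the child with the lowest value: E (value 5).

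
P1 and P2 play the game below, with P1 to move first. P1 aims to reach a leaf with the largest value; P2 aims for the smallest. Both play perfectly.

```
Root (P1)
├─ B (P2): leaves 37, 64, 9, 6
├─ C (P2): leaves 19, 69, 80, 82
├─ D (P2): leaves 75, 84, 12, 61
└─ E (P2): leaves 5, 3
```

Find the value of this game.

B (P2): min(37, 64, 9, 6) = 6
C (P2): min(19, 69, 80, 82) = 19
D (P2): min(75, 84, 12, 61) = 12
E (P2): min(5, 3) = 3
Root (P1): max(6, 19, 12, 3) = 19

19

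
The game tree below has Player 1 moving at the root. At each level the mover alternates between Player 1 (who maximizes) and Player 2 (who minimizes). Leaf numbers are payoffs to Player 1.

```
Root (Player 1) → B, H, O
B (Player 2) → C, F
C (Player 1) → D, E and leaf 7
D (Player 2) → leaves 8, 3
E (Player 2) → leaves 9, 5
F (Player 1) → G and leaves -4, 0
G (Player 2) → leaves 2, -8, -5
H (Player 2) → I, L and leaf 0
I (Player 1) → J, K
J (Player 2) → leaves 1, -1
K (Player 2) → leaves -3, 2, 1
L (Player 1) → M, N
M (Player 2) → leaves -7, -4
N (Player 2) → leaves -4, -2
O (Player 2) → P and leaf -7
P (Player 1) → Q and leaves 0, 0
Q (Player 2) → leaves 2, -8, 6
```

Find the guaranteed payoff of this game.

D (Player 2): min(8, 3) = 3
E (Player 2): min(9, 5) = 5
C (Player 1): max(3, 5, 7) = 7
G (Player 2): min(2, -8, -5) = -8
F (Player 1): max(-8, -4, 0) = 0
B (Player 2): min(7, 0) = 0
J (Player 2): min(1, -1) = -1
K (Player 2): min(-3, 2, 1) = -3
I (Player 1): max(-1, -3) = -1
M (Player 2): min(-7, -4) = -7
N (Player 2): min(-4, -2) = -4
L (Player 1): max(-7, -4) = -4
H (Player 2): min(-1, -4, 0) = -4
Q (Player 2): min(2, -8, 6) = -8
P (Player 1): max(-8, 0, 0) = 0
O (Player 2): min(0, -7) = -7
Root (Player 1): max(0, -4, -7) = 0

0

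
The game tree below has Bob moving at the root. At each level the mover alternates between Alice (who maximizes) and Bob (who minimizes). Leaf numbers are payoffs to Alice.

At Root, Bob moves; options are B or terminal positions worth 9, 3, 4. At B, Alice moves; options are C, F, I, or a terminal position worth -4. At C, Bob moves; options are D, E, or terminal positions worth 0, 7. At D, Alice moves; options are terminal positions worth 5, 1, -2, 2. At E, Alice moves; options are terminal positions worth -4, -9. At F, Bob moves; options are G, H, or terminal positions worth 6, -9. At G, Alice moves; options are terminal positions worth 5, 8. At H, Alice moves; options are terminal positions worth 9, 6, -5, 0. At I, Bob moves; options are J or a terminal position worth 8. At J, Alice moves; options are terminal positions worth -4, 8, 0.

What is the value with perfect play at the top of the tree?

3

D (Alice): max(5, 1, -2, 2) = 5
E (Alice): max(-4, -9) = -4
C (Bob): min(5, -4, 0, 7) = -4
G (Alice): max(5, 8) = 8
H (Alice): max(9, 6, -5, 0) = 9
F (Bob): min(8, 9, 6, -9) = -9
J (Alice): max(-4, 8, 0) = 8
I (Bob): min(8, 8) = 8
B (Alice): max(-4, -9, 8, -4) = 8
Root (Bob): min(8, 9, 3, 4) = 3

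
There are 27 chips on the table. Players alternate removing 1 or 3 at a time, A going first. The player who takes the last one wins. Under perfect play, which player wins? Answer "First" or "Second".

Mark each pile size as W (mover wins) or L (mover loses):
i:   0  1  2  3  4  5  6  7  8  9 10 11 12 13 14 15 16 17 18 19 20 21 22 23 24 25 26 27
     L  W  L  W  L  W  L  W  L  W  L  W  L  W  L  W  L  W  L  W  L  W  L  W  L  W  L  W
Position 27 is W, so the first player wins.

First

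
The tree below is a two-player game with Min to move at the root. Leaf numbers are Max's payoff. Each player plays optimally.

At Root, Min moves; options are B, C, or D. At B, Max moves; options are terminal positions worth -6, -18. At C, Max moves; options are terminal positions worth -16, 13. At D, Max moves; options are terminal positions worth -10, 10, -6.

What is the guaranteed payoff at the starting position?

-6

B (Max): max(-6, -18) = -6
C (Max): max(-16, 13) = 13
D (Max): max(-10, 10, -6) = 10
Root (Min): min(-6, 13, 10) = -6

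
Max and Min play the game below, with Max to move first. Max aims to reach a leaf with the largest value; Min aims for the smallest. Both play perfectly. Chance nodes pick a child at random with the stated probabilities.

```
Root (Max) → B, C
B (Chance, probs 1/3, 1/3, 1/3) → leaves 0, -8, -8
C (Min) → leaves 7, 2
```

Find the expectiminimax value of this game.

2

B (Chance): 1/3·0 + 1/3·-8 + 1/3·-8 = -5.33
C (Min): min(7, 2) = 2
Root (Max): max(-5.33, 2) = 2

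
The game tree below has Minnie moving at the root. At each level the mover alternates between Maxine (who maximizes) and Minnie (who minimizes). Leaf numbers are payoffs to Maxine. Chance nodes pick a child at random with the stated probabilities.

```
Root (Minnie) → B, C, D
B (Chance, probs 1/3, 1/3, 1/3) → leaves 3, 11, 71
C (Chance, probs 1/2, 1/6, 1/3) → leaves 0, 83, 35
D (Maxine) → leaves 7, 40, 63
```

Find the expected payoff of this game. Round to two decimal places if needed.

25.5

B (Chance): 1/3·3 + 1/3·11 + 1/3·71 = 28.33
C (Chance): 1/2·0 + 1/6·83 + 1/3·35 = 25.5
D (Maxine): max(7, 40, 63) = 63
Root (Minnie): min(28.33, 25.5, 63) = 25.5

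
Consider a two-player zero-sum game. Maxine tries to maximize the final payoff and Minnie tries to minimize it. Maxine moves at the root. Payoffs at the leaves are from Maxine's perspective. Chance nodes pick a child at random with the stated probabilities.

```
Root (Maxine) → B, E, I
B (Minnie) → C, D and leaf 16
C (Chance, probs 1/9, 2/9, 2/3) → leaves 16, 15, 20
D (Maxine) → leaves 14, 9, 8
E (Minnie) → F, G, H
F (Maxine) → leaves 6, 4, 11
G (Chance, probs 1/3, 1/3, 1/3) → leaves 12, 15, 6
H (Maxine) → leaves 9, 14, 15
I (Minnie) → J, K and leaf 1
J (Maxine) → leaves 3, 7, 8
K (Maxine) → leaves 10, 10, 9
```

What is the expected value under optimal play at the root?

C (Chance): 1/9·16 + 2/9·15 + 2/3·20 = 18.44
D (Maxine): max(14, 9, 8) = 14
B (Minnie): min(18.44, 14, 16) = 14
F (Maxine): max(6, 4, 11) = 11
G (Chance): 1/3·12 + 1/3·15 + 1/3·6 = 11
H (Maxine): max(9, 14, 15) = 15
E (Minnie): min(11, 11, 15) = 11
J (Maxine): max(3, 7, 8) = 8
K (Maxine): max(10, 10, 9) = 10
I (Minnie): min(8, 10, 1) = 1
Root (Maxine): max(14, 11, 1) = 14

14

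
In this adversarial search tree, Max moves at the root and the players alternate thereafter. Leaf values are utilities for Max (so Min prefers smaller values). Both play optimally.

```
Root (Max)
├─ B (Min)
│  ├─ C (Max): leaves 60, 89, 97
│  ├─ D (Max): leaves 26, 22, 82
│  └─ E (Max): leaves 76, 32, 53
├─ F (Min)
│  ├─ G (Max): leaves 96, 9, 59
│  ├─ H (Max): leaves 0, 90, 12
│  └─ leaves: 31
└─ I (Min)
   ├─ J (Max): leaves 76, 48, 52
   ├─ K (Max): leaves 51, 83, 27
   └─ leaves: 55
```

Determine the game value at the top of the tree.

C (Max): max(60, 89, 97) = 97
D (Max): max(26, 22, 82) = 82
E (Max): max(76, 32, 53) = 76
B (Min): min(97, 82, 76) = 76
G (Max): max(96, 9, 59) = 96
H (Max): max(0, 90, 12) = 90
F (Min): min(96, 90, 31) = 31
J (Max): max(76, 48, 52) = 76
K (Max): max(51, 83, 27) = 83
I (Min): min(76, 83, 55) = 55
Root (Max): max(76, 31, 55) = 76

76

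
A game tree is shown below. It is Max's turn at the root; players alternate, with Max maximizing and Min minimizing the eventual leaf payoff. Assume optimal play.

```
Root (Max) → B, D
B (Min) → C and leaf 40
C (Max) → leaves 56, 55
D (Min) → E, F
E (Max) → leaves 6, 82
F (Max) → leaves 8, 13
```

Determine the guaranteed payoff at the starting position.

C (Max): max(56, 55) = 56
B (Min): min(56, 40) = 40
E (Max): max(6, 82) = 82
F (Max): max(8, 13) = 13
D (Min): min(82, 13) = 13
Root (Max): max(40, 13) = 40

40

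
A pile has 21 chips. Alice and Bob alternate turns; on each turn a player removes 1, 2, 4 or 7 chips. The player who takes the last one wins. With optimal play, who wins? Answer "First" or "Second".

Second

Positions where the player to move wins (W) vs loses (L):
i:   0  1  2  3  4  5  6  7  8  9 10 11 12 13 14 15 16 17 18 19 20 21
     L  W  W  L  W  W  L  W  W  L  W  W  L  W  W  L  W  W  L  W  W  L
Position 21 is L, so the second player wins.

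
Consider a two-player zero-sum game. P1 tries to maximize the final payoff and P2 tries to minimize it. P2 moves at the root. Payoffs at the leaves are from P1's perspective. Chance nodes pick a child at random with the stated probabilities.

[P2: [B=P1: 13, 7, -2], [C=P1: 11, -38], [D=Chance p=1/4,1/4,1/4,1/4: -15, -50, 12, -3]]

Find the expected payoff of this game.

-14

B (P1): max(13, 7, -2) = 13
C (P1): max(11, -38) = 11
D (Chance): 1/4·-15 + 1/4·-50 + 1/4·12 + 1/4·-3 = -14
Root (P2): min(13, 11, -14) = -14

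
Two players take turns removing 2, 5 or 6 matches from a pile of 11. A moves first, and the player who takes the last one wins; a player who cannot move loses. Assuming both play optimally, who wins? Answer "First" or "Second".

Second

W/L table (W = player to move can force a win):
i:   0  1  2  3  4  5  6  7  8  9 10 11
     L  L  W  W  L  W  W  W  L  W  W  L
Position 11 is L, so the second player wins.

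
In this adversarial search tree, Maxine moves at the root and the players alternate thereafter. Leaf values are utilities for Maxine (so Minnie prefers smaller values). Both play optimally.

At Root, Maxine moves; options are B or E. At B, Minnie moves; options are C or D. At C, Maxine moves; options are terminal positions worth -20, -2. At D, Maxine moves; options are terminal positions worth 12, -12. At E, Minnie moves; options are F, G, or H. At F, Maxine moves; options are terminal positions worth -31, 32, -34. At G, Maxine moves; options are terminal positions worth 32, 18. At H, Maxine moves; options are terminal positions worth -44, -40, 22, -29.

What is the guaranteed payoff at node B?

-2

C: max(-20, -2) = -2
D: max(12, -12) = 12
B: min(-2, 12) = -2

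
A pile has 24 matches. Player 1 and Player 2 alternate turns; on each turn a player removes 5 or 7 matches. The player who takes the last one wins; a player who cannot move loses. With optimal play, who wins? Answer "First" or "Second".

Positions where the player to move wins (W) vs loses (L):
i:   0  1  2  3  4  5  6  7  8  9 10 11 12 13 14 15 16 17 18 19 20 21 22 23 24
     L  L  L  L  L  W  W  W  W  W  W  W  L  L  L  L  L  W  W  W  W  W  W  W  L
Position 24 is L, so the second player wins.

Second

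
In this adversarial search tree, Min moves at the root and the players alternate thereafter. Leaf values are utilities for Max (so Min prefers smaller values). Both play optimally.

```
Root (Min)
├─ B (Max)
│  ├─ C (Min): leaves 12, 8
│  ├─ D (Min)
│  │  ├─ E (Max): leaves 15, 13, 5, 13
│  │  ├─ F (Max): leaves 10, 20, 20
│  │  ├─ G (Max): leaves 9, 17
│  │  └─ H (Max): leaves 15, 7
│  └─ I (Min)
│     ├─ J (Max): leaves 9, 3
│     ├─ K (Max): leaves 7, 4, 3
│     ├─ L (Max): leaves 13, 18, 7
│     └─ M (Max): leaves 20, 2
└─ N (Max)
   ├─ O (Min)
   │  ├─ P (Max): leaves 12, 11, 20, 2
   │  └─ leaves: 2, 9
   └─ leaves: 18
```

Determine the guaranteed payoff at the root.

C (Min): min(12, 8) = 8
E (Max): max(15, 13, 5, 13) = 15
F (Max): max(10, 20, 20) = 20
G (Max): max(9, 17) = 17
H (Max): max(15, 7) = 15
D (Min): min(15, 20, 17, 15) = 15
J (Max): max(9, 3) = 9
K (Max): max(7, 4, 3) = 7
L (Max): max(13, 18, 7) = 18
M (Max): max(20, 2) = 20
I (Min): min(9, 7, 18, 20) = 7
B (Max): max(8, 15, 7) = 15
P (Max): max(12, 11, 20, 2) = 20
O (Min): min(20, 2, 9) = 2
N (Max): max(2, 18) = 18
Root (Min): min(15, 18) = 15

15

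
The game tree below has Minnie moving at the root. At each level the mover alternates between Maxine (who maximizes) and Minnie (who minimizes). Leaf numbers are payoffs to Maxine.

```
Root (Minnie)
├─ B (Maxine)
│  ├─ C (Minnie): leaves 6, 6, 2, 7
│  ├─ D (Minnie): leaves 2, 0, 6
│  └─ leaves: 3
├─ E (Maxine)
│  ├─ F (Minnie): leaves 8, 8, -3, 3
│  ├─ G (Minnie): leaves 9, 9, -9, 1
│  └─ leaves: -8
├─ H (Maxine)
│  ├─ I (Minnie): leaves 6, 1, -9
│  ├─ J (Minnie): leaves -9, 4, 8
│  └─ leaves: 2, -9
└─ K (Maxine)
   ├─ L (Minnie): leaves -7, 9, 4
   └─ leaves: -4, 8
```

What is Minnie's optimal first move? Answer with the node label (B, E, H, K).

C (Minnie): min(6, 6, 2, 7) = 2
D (Minnie): min(2, 0, 6) = 0
B (Maxine): max(2, 0, 3) = 3
F (Minnie): min(8, 8, -3, 3) = -3
G (Minnie): min(9, 9, -9, 1) = -9
E (Maxine): max(-3, -9, -8) = -3
I (Minnie): min(6, 1, -9) = -9
J (Minnie): min(-9, 4, 8) = -9
H (Maxine): max(-9, -9, 2, -9) = 2
L (Minnie): min(-7, 9, 4) = -7
K (Maxine): max(-7, -4, 8) = 8
Root (Minnie): min(3, -3, 2, 8) = -3
Minnie picks the child with the lowest value: E (value -3).

E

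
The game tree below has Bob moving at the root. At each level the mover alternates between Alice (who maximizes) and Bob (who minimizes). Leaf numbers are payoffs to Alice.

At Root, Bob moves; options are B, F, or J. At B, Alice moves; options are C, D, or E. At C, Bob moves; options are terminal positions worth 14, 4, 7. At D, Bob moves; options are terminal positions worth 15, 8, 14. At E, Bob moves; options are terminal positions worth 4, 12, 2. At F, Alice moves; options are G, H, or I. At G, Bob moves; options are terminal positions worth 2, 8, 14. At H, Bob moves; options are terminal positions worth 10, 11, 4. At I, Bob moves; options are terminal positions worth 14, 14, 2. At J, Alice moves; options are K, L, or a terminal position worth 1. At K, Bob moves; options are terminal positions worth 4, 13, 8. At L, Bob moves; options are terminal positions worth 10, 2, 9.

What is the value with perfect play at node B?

8

C: min(14, 4, 7) = 4
D: min(15, 8, 14) = 8
E: min(4, 12, 2) = 2
B: max(4, 8, 2) = 8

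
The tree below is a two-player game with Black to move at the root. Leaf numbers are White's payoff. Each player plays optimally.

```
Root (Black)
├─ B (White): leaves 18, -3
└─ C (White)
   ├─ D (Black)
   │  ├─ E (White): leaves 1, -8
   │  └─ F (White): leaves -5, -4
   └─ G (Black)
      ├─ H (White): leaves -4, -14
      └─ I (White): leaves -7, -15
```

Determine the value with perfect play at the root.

-4

B (White): max(18, -3) = 18
E (White): max(1, -8) = 1
F (White): max(-5, -4) = -4
D (Black): min(1, -4) = -4
H (White): max(-4, -14) = -4
I (White): max(-7, -15) = -7
G (Black): min(-4, -7) = -7
C (White): max(-4, -7) = -4
Root (Black): min(18, -4) = -4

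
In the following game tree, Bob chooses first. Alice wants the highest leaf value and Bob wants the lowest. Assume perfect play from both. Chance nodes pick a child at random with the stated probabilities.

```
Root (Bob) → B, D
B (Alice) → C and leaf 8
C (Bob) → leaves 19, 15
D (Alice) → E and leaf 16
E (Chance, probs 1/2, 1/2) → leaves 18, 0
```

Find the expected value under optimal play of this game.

C (Bob): min(19, 15) = 15
B (Alice): max(15, 8) = 15
E (Chance): 1/2·18 + 1/2·0 = 9
D (Alice): max(9, 16) = 16
Root (Bob): min(15, 16) = 15

15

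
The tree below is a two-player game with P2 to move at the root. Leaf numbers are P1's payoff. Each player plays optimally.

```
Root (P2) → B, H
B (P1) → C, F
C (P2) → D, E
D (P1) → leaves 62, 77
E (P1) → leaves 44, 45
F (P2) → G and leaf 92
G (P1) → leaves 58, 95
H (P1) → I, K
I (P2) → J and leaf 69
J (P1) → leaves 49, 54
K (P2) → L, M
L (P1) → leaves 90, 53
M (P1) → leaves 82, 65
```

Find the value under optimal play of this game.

D (P1): max(62, 77) = 77
E (P1): max(44, 45) = 45
C (P2): min(77, 45) = 45
G (P1): max(58, 95) = 95
F (P2): min(95, 92) = 92
B (P1): max(45, 92) = 92
J (P1): max(49, 54) = 54
I (P2): min(54, 69) = 54
L (P1): max(90, 53) = 90
M (P1): max(82, 65) = 82
K (P2): min(90, 82) = 82
H (P1): max(54, 82) = 82
Root (P2): min(92, 82) = 82

82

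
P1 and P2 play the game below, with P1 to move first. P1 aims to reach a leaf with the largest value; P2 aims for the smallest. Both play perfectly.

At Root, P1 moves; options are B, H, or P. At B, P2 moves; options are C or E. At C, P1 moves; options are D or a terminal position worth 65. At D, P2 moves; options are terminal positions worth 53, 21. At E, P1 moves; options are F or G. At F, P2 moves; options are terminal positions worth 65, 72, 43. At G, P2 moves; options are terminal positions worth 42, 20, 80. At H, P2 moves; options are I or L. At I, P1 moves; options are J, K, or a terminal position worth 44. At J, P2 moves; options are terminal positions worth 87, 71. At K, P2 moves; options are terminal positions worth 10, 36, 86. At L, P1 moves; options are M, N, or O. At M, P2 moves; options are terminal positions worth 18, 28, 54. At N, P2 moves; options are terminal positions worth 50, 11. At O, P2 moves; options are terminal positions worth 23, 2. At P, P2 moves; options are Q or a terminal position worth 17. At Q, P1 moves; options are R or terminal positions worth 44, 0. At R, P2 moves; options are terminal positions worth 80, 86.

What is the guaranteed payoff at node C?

65

D: min(53, 21) = 21
C: max(21, 65) = 65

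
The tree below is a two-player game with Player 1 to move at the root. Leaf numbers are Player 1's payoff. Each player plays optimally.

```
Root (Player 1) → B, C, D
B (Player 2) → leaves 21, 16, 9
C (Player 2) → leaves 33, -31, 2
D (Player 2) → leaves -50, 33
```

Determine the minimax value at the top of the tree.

9

B (Player 2): min(21, 16, 9) = 9
C (Player 2): min(33, -31, 2) = -31
D (Player 2): min(-50, 33) = -50
Root (Player 1): max(9, -31, -50) = 9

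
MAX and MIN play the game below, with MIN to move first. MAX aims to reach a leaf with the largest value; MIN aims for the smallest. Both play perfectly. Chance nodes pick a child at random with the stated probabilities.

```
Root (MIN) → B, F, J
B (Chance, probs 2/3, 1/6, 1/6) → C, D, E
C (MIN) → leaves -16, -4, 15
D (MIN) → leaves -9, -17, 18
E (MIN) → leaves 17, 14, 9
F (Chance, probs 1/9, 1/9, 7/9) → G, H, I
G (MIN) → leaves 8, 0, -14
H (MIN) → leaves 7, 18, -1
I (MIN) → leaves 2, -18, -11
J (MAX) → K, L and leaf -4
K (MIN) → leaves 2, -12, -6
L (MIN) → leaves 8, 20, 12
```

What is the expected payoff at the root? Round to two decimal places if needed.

C (MIN): min(-16, -4, 15) = -16
D (MIN): min(-9, -17, 18) = -17
E (MIN): min(17, 14, 9) = 9
B (Chance): 2/3·-16 + 1/6·-17 + 1/6·9 = -12
G (MIN): min(8, 0, -14) = -14
H (MIN): min(7, 18, -1) = -1
I (MIN): min(2, -18, -11) = -18
F (Chance): 1/9·-14 + 1/9·-1 + 7/9·-18 = -15.67
K (MIN): min(2, -12, -6) = -12
L (MIN): min(8, 20, 12) = 8
J (MAX): max(-12, 8, -4) = 8
Root (MIN): min(-12, -15.67, 8) = -15.67

-15.67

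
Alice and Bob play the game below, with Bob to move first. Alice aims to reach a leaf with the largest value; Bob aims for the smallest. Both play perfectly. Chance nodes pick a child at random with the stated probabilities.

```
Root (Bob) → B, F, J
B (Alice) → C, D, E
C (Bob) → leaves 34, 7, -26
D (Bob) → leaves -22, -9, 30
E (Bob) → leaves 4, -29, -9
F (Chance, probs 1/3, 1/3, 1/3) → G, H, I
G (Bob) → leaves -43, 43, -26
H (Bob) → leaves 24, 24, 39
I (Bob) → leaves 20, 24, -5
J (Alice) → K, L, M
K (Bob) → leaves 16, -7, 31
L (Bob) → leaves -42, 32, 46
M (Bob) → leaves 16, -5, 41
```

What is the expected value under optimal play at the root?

C (Bob): min(34, 7, -26) = -26
D (Bob): min(-22, -9, 30) = -22
E (Bob): min(4, -29, -9) = -29
B (Alice): max(-26, -22, -29) = -22
G (Bob): min(-43, 43, -26) = -43
H (Bob): min(24, 24, 39) = 24
I (Bob): min(20, 24, -5) = -5
F (Chance): 1/3·-43 + 1/3·24 + 1/3·-5 = -8
K (Bob): min(16, -7, 31) = -7
L (Bob): min(-42, 32, 46) = -42
M (Bob): min(16, -5, 41) = -5
J (Alice): max(-7, -42, -5) = -5
Root (Bob): min(-22, -8, -5) = -22

-22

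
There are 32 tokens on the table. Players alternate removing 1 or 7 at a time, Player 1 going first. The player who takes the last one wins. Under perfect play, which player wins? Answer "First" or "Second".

Second

i:   0  1  2  3  4  5  6  7  8  9 10 11 12 13 14 15 16 17 18 19 20 21 22 23 24 25 26 27 28 29 30 31 32
     L  W  L  W  L  W  L  W  L  W  L  W  L  W  L  W  L  W  L  W  L  W  L  W  L  W  L  W  L  W  L  W  L
Position 32 is L, so the second player wins.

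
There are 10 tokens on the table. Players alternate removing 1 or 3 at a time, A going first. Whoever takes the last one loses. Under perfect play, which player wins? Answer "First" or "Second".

First

W/L table (W = player to move can force a win):
i:   0  1  2  3  4  5  6  7  8  9 10
     W  L  W  L  W  L  W  L  W  L  W
Position 10 is W, so the first player wins.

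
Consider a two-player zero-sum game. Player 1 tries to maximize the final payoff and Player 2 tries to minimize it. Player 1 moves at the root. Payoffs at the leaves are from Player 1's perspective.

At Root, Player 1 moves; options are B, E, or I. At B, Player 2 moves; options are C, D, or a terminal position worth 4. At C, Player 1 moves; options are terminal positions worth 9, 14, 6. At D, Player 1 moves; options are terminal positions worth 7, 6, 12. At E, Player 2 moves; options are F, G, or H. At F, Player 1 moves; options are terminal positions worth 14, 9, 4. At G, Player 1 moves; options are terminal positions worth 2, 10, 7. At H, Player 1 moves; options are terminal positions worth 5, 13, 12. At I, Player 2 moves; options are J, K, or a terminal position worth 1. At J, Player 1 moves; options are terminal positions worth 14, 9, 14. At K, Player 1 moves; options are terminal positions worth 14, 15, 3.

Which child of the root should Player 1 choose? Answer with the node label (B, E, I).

E

C (Player 1): max(9, 14, 6) = 14
D (Player 1): max(7, 6, 12) = 12
B (Player 2): min(14, 12, 4) = 4
F (Player 1): max(14, 9, 4) = 14
G (Player 1): max(2, 10, 7) = 10
H (Player 1): max(5, 13, 12) = 13
E (Player 2): min(14, 10, 13) = 10
J (Player 1): max(14, 9, 14) = 14
K (Player 1): max(14, 15, 3) = 15
I (Player 2): min(14, 15, 1) = 1
Root (Player 1): max(4, 10, 1) = 10
Player 1 picks the child with the highest value: E (value 10).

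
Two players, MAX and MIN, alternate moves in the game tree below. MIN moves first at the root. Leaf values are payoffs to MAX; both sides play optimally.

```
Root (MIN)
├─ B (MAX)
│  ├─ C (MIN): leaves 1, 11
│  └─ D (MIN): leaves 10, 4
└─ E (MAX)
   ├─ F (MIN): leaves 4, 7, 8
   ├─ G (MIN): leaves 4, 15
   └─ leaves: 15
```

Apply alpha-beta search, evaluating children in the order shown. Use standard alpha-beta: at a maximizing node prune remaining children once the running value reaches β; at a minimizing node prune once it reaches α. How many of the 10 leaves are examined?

7

C [α=-∞,β=+∞]: v=1
D [α=1,β=+∞]: v=4
B [α=-∞,β=+∞]: v=4
F [α=-∞,β=4]: v=4
E [α=-∞,β=4]: v=4 after child 1 ≥ β → β-cutoff, skip 2
Root [α=-∞,β=+∞]: v=4
Leaves evaluated: 7 of 10.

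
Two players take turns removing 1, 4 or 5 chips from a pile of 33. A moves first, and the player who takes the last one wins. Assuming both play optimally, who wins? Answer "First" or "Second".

First

W/L table (W = player to move can force a win):
i:   0  1  2  3  4  5  6  7  8  9 10 11 12 13 14 15 16 17 18 19 20 21 22 23 24 25 26 27 28 29 30 31 32 33
     L  W  L  W  W  W  W  W  L  W  L  W  W  W  W  W  L  W  L  W  W  W  W  W  L  W  L  W  W  W  W  W  L  W
Position 33 is W, so the first player wins.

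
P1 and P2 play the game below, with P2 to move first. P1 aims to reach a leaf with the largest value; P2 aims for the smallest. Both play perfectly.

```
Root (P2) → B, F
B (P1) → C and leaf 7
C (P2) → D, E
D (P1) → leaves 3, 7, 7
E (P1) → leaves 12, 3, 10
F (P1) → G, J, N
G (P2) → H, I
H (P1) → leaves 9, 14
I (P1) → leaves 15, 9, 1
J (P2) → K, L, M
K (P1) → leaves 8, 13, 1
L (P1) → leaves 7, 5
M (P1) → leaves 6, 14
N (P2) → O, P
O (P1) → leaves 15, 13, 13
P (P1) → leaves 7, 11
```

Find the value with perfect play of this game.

7

D (P1): max(3, 7, 7) = 7
E (P1): max(12, 3, 10) = 12
C (P2): min(7, 12) = 7
B (P1): max(7, 7) = 7
H (P1): max(9, 14) = 14
I (P1): max(15, 9, 1) = 15
G (P2): min(14, 15) = 14
K (P1): max(8, 13, 1) = 13
L (P1): max(7, 5) = 7
M (P1): max(6, 14) = 14
J (P2): min(13, 7, 14) = 7
O (P1): max(15, 13, 13) = 15
P (P1): max(7, 11) = 11
N (P2): min(15, 11) = 11
F (P1): max(14, 7, 11) = 14
Root (P2): min(7, 14) = 7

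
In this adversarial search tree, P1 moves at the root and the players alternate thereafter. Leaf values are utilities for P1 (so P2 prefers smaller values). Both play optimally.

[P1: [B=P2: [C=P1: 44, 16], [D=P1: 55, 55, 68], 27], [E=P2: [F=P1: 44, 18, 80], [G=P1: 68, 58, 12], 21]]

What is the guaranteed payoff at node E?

21

F: max(44, 18, 80) = 80
G: max(68, 58, 12) = 68
E: min(80, 68, 21) = 21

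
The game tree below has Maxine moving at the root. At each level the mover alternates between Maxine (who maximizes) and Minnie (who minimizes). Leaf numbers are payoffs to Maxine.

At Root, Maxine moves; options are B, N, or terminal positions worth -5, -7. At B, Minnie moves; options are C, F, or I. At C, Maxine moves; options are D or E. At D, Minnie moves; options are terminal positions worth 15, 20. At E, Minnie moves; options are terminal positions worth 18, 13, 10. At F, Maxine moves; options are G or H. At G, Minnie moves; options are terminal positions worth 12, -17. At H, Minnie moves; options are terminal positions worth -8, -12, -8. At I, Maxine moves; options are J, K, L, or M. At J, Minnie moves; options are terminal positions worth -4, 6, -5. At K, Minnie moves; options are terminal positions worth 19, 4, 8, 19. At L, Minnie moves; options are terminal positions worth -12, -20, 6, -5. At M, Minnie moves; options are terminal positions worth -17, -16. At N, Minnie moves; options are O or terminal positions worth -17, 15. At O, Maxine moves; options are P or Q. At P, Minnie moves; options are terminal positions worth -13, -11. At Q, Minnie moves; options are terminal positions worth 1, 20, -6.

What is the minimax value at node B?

D: min(15, 20) = 15
E: min(18, 13, 10) = 10
C: max(15, 10) = 15
G: min(12, -17) = -17
H: min(-8, -12, -8) = -12
F: max(-17, -12) = -12
J: min(-4, 6, -5) = -5
K: min(19, 4, 8, 19) = 4
L: min(-12, -20, 6, -5) = -20
M: min(-17, -16) = -17
I: max(-5, 4, -20, -17) = 4
B: min(15, -12, 4) = -12

-12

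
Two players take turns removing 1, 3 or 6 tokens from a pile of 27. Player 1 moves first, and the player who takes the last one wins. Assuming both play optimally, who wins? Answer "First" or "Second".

Second

Mark each pile size as W (mover wins) or L (mover loses):
i:   0  1  2  3  4  5  6  7  8  9 10 11 12 13 14 15 16 17 18 19 20 21 22 23 24 25 26 27
     L  W  L  W  L  W  W  W  W  L  W  L  W  L  W  W  W  W  L  W  L  W  L  W  W  W  W  L
Position 27 is L, so the second player wins.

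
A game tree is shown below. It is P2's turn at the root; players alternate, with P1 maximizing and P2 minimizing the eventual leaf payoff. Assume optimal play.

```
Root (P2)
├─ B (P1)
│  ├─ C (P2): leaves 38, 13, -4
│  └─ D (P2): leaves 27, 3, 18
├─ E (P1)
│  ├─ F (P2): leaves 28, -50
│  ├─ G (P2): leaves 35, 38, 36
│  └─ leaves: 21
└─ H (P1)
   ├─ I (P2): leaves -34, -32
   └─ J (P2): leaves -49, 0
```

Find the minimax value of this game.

-34

C (P2): min(38, 13, -4) = -4
D (P2): min(27, 3, 18) = 3
B (P1): max(-4, 3) = 3
F (P2): min(28, -50) = -50
G (P2): min(35, 38, 36) = 35
E (P1): max(-50, 35, 21) = 35
I (P2): min(-34, -32) = -34
J (P2): min(-49, 0) = -49
H (P1): max(-34, -49) = -34
Root (P2): min(3, 35, -34) = -34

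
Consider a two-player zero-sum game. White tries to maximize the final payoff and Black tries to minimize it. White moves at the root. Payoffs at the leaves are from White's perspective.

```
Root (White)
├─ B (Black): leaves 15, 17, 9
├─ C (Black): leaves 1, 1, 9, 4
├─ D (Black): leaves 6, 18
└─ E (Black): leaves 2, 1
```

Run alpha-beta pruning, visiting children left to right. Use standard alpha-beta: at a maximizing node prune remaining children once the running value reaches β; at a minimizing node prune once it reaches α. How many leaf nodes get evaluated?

B [α=-∞,β=+∞]: v=9
C [α=9,β=+∞]: v=1 after child 1 ≤ α → α-cutoff, skip 3
D [α=9,β=+∞]: v=6 after child 1 ≤ α → α-cutoff, skip 1
E [α=9,β=+∞]: v=2 after child 1 ≤ α → α-cutoff, skip 1
Root [α=-∞,β=+∞]: v=9
Leaves evaluated: 6 of 11.

6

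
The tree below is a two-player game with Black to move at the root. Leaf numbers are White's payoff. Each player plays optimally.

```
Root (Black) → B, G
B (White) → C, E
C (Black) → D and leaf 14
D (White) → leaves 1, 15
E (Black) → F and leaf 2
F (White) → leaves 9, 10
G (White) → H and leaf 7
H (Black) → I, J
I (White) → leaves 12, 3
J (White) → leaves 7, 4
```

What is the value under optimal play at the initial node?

7

D (White): max(1, 15) = 15
C (Black): min(15, 14) = 14
F (White): max(9, 10) = 10
E (Black): min(10, 2) = 2
B (White): max(14, 2) = 14
I (White): max(12, 3) = 12
J (White): max(7, 4) = 7
H (Black): min(12, 7) = 7
G (White): max(7, 7) = 7
Root (Black): min(14, 7) = 7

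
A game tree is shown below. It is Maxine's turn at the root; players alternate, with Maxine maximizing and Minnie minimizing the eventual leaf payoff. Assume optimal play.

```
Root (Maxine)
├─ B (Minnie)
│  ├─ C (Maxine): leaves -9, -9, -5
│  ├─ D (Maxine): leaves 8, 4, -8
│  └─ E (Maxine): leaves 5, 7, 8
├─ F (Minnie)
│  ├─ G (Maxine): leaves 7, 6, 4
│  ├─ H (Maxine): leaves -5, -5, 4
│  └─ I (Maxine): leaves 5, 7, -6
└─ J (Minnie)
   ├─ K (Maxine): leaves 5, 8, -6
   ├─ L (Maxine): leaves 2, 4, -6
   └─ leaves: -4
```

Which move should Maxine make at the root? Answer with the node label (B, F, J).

F

C (Maxine): max(-9, -9, -5) = -5
D (Maxine): max(8, 4, -8) = 8
E (Maxine): max(5, 7, 8) = 8
B (Minnie): min(-5, 8, 8) = -5
G (Maxine): max(7, 6, 4) = 7
H (Maxine): max(-5, -5, 4) = 4
I (Maxine): max(5, 7, -6) = 7
F (Minnie): min(7, 4, 7) = 4
K (Maxine): max(5, 8, -6) = 8
L (Maxine): max(2, 4, -6) = 4
J (Minnie): min(8, 4, -4) = -4
Root (Maxine): max(-5, 4, -4) = 4
Maxine picks the child with the highest value: F (value 4).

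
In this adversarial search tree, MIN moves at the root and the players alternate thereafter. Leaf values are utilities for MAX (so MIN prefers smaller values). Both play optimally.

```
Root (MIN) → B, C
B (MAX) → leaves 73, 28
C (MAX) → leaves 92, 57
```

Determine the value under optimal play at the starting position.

73

B (MAX): max(73, 28) = 73
C (MAX): max(92, 57) = 92
Root (MIN): min(73, 92) = 73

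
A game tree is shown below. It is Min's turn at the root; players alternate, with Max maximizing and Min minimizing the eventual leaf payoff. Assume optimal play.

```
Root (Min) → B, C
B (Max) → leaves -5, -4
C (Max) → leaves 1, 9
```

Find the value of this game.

-4

B (Max): max(-5, -4) = -4
C (Max): max(1, 9) = 9
Root (Min): min(-4, 9) = -4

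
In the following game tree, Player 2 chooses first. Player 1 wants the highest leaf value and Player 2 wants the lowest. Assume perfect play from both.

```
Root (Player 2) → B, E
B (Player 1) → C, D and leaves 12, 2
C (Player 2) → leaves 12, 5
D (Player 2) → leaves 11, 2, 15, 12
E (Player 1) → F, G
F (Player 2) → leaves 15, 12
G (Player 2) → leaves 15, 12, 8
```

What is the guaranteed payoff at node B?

C: min(12, 5) = 5
D: min(11, 2, 15, 12) = 2
B: max(5, 2, 12, 2) = 12

12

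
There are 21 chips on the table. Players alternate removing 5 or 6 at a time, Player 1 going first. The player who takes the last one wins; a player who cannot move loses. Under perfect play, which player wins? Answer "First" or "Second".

Compute winning (W) and losing (L) positions by backward induction:
i:   0  1  2  3  4  5  6  7  8  9 10 11 12 13 14 15 16 17 18 19 20 21
     L  L  L  L  L  W  W  W  W  W  W  L  L  L  L  L  W  W  W  W  W  W
Position 21 is W, so the first player wins.

First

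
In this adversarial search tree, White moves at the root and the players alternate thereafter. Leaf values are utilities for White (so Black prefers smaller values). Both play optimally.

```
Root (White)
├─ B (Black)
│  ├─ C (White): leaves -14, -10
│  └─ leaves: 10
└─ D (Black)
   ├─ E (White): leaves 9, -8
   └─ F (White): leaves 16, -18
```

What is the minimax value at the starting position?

C (White): max(-14, -10) = -10
B (Black): min(-10, 10) = -10
E (White): max(9, -8) = 9
F (White): max(16, -18) = 16
D (Black): min(9, 16) = 9
Root (White): max(-10, 9) = 9

9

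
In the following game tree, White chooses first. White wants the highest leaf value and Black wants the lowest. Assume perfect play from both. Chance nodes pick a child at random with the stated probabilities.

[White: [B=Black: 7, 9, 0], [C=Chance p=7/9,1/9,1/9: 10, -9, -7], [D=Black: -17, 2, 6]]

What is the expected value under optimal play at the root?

B (Black): min(7, 9, 0) = 0
C (Chance): 7/9·10 + 1/9·-9 + 1/9·-7 = 6
D (Black): min(-17, 2, 6) = -17
Root (White): max(0, 6, -17) = 6

6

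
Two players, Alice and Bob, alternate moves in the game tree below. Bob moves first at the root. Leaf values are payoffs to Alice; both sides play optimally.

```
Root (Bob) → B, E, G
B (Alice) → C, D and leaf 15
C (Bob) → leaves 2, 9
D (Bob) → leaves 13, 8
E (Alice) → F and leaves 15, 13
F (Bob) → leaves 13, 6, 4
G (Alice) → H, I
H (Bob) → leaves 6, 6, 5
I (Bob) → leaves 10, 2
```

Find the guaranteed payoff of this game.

C (Bob): min(2, 9) = 2
D (Bob): min(13, 8) = 8
B (Alice): max(2, 8, 15) = 15
F (Bob): min(13, 6, 4) = 4
E (Alice): max(4, 15, 13) = 15
H (Bob): min(6, 6, 5) = 5
I (Bob): min(10, 2) = 2
G (Alice): max(5, 2) = 5
Root (Bob): min(15, 15, 5) = 5

5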